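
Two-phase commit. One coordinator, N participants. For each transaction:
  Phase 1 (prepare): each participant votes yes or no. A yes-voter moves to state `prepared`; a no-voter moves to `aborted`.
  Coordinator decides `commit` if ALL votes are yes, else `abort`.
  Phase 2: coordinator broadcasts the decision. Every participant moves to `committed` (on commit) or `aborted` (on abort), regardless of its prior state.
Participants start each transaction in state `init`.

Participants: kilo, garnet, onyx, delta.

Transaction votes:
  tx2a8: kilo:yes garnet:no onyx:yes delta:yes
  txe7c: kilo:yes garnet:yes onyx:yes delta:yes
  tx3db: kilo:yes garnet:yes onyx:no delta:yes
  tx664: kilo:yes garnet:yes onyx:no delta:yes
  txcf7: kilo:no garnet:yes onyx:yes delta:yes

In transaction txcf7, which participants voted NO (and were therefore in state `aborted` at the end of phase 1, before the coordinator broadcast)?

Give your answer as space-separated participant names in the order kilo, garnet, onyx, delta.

Txn txcf7 phase 1: kilo no -> aborted; garnet yes -> prepared; onyx yes -> prepared; delta yes -> prepared

Answer: kilo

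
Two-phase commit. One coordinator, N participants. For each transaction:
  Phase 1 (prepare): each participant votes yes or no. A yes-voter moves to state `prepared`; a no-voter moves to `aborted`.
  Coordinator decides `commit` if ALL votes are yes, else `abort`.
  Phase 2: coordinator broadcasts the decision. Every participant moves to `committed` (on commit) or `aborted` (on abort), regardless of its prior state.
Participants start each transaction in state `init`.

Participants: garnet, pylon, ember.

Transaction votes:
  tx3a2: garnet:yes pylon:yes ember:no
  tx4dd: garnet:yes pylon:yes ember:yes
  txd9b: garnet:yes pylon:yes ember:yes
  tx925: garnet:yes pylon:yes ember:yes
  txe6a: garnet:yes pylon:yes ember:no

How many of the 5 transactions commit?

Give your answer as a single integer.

tx3a2: no from ember -> abort (commits=0)
tx4dd: all yes -> commit (commits=1)
txd9b: all yes -> commit (commits=2)
tx925: all yes -> commit (commits=3)
txe6a: no from ember -> abort (commits=3)

Answer: 3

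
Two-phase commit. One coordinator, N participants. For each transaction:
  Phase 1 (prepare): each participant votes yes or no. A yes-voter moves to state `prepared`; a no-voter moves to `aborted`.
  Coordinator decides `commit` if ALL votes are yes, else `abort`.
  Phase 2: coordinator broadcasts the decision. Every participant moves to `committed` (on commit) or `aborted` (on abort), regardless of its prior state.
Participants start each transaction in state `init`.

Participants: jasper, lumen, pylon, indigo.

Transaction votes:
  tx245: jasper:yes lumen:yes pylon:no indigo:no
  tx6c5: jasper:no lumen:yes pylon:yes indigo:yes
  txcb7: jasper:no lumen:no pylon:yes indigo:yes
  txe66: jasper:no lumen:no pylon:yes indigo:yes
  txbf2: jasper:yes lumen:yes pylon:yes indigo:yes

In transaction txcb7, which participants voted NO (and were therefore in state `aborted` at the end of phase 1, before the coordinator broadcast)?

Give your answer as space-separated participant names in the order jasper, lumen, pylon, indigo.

Txn txcb7 phase 1: jasper no -> aborted; lumen no -> aborted; pylon yes -> prepared; indigo yes -> prepared

Answer: jasper lumen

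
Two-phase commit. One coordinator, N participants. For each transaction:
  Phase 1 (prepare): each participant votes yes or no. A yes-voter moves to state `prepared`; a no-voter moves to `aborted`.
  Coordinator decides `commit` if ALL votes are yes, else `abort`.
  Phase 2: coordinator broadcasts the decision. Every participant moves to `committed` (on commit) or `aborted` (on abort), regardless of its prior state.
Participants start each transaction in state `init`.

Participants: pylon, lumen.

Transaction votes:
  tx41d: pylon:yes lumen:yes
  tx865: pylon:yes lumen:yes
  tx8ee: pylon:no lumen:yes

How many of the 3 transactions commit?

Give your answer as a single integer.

tx41d: all yes -> commit (commits=1)
tx865: all yes -> commit (commits=2)
tx8ee: no from pylon -> abort (commits=2)

Answer: 2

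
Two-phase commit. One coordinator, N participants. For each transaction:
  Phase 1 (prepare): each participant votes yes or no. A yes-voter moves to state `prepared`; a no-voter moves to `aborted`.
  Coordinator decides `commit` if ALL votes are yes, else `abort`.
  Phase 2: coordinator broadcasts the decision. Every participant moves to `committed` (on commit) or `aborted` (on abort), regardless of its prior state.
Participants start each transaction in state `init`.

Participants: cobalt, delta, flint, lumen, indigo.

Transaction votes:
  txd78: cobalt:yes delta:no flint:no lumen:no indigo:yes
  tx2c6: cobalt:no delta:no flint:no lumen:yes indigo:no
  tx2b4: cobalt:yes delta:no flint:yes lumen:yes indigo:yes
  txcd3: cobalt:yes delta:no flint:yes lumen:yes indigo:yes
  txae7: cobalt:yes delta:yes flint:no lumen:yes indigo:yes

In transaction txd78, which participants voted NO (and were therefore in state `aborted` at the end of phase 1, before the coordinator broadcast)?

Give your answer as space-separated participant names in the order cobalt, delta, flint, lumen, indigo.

Answer: delta flint lumen

Derivation:
Txn txd78 phase 1: cobalt yes -> prepared; delta no -> aborted; flint no -> aborted; lumen no -> aborted; indigo yes -> prepared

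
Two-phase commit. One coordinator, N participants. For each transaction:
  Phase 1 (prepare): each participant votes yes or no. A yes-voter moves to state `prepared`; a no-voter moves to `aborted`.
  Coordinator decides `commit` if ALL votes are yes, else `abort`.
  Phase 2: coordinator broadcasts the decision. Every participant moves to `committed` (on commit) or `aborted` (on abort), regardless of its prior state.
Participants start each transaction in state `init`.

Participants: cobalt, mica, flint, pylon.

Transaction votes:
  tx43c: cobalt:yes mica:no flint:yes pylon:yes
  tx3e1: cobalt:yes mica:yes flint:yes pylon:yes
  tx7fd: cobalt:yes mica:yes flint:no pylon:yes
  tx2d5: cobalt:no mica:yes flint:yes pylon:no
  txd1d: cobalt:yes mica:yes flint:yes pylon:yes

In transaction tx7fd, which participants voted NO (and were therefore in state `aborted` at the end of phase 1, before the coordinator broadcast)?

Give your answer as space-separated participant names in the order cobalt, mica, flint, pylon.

Answer: flint

Derivation:
Txn tx7fd phase 1: cobalt yes -> prepared; mica yes -> prepared; flint no -> aborted; pylon yes -> prepared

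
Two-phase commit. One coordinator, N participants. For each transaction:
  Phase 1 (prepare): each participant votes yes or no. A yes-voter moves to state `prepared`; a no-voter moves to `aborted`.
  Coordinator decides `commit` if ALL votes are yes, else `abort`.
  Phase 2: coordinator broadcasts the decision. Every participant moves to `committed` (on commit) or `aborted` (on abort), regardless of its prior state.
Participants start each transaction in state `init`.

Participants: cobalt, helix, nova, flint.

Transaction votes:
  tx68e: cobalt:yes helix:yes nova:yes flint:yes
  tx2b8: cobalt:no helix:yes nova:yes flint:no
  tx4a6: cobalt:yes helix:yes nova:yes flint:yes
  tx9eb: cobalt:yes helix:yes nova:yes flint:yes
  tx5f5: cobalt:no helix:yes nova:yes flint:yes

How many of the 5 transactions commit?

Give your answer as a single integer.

Answer: 3

Derivation:
tx68e: all yes -> commit (commits=1)
tx2b8: no from cobalt, flint -> abort (commits=1)
tx4a6: all yes -> commit (commits=2)
tx9eb: all yes -> commit (commits=3)
tx5f5: no from cobalt -> abort (commits=3)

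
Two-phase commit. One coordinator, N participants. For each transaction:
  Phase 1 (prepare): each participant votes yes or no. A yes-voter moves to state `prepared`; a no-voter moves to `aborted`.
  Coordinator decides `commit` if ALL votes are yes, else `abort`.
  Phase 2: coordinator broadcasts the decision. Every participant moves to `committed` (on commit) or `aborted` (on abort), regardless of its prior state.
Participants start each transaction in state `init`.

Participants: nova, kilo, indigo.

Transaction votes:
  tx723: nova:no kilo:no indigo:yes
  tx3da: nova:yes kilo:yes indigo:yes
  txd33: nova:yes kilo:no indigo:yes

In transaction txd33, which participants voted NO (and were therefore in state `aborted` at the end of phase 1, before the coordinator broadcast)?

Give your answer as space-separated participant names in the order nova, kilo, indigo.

Answer: kilo

Derivation:
Txn txd33 phase 1: nova yes -> prepared; kilo no -> aborted; indigo yes -> prepared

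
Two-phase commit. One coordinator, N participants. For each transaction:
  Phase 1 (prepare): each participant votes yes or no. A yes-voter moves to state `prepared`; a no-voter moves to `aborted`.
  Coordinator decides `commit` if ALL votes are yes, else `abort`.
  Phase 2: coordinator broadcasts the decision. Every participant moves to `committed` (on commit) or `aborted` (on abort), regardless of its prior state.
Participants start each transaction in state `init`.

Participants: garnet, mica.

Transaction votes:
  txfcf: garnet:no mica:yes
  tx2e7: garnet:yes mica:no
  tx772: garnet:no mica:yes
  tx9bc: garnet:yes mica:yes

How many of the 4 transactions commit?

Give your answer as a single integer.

txfcf: no from garnet -> abort (commits=0)
tx2e7: no from mica -> abort (commits=0)
tx772: no from garnet -> abort (commits=0)
tx9bc: all yes -> commit (commits=1)

Answer: 1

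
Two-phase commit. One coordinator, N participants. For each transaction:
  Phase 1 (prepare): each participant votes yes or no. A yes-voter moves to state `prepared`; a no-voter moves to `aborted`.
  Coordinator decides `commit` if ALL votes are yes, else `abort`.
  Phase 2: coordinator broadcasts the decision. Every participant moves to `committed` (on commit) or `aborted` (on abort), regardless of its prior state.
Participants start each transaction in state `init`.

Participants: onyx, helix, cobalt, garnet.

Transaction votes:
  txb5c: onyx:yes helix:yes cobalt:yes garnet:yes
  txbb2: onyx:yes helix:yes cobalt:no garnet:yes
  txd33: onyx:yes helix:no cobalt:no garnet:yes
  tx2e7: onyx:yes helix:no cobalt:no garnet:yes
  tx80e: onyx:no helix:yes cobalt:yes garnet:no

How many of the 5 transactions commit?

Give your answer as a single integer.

txb5c: all yes -> commit (commits=1)
txbb2: no from cobalt -> abort (commits=1)
txd33: no from helix, cobalt -> abort (commits=1)
tx2e7: no from helix, cobalt -> abort (commits=1)
tx80e: no from onyx, garnet -> abort (commits=1)

Answer: 1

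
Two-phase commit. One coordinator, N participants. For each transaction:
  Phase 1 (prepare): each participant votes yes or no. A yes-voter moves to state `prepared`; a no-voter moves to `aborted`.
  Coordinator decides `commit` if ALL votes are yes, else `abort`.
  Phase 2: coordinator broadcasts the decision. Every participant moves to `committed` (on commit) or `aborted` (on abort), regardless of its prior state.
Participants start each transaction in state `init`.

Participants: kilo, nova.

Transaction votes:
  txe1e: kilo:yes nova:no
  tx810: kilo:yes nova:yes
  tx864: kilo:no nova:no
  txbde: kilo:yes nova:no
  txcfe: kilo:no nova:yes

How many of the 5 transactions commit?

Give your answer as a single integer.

Answer: 1

Derivation:
txe1e: no from nova -> abort (commits=0)
tx810: all yes -> commit (commits=1)
tx864: no from kilo, nova -> abort (commits=1)
txbde: no from nova -> abort (commits=1)
txcfe: no from kilo -> abort (commits=1)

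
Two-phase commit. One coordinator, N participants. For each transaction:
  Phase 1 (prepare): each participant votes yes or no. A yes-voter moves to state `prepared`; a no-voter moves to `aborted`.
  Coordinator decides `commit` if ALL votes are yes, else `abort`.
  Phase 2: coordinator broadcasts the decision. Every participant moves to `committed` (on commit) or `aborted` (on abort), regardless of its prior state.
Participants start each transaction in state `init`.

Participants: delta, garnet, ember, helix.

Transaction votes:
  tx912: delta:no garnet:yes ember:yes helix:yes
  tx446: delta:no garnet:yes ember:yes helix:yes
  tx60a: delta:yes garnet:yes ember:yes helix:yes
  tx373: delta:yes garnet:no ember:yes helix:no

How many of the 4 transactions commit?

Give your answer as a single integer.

Answer: 1

Derivation:
tx912: no from delta -> abort (commits=0)
tx446: no from delta -> abort (commits=0)
tx60a: all yes -> commit (commits=1)
tx373: no from garnet, helix -> abort (commits=1)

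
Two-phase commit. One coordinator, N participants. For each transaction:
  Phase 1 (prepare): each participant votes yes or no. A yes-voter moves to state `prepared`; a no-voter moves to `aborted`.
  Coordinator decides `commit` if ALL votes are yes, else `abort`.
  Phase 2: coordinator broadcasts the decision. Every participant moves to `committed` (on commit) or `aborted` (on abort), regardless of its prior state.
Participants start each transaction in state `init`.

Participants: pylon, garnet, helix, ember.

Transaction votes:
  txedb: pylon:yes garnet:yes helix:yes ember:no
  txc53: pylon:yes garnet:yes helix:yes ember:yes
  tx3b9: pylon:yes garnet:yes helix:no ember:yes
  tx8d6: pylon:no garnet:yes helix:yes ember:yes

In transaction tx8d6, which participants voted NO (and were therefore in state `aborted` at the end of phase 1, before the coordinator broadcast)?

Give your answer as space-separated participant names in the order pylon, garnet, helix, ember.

Answer: pylon

Derivation:
Txn tx8d6 phase 1: pylon no -> aborted; garnet yes -> prepared; helix yes -> prepared; ember yes -> prepared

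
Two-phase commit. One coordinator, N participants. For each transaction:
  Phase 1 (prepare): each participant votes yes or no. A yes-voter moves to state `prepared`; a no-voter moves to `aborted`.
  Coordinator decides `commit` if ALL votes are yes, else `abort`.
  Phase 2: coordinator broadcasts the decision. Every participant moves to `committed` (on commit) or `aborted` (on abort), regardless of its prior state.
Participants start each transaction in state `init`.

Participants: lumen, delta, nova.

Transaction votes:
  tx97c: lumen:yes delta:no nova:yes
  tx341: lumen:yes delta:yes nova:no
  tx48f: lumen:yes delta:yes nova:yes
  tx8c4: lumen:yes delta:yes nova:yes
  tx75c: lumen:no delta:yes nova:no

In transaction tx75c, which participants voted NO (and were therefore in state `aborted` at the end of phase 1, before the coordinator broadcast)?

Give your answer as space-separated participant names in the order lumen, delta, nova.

Answer: lumen nova

Derivation:
Txn tx75c phase 1: lumen no -> aborted; delta yes -> prepared; nova no -> aborted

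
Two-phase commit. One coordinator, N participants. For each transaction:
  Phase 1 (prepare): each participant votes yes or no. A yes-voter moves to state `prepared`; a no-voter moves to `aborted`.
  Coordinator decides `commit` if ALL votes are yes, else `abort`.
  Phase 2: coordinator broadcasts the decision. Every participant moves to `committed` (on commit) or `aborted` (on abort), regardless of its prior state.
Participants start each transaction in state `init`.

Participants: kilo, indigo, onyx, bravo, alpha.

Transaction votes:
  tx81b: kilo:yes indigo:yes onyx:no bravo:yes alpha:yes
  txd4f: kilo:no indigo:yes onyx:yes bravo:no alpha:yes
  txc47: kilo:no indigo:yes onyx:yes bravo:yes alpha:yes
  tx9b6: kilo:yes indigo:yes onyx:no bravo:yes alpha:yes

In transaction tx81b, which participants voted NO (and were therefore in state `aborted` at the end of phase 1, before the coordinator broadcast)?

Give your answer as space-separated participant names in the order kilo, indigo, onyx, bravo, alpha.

Txn tx81b phase 1: kilo yes -> prepared; indigo yes -> prepared; onyx no -> aborted; bravo yes -> prepared; alpha yes -> prepared

Answer: onyx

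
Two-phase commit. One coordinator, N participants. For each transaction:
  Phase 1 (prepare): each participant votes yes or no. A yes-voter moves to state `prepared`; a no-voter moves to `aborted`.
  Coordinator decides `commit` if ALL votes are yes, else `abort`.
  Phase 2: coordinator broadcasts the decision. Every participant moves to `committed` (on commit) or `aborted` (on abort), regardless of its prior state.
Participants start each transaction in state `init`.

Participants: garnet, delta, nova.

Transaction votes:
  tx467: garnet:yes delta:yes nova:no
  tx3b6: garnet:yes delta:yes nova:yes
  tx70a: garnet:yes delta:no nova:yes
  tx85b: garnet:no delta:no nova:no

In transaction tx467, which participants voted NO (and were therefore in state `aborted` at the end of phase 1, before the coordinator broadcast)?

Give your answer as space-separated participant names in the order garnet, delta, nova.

Txn tx467 phase 1: garnet yes -> prepared; delta yes -> prepared; nova no -> aborted

Answer: nova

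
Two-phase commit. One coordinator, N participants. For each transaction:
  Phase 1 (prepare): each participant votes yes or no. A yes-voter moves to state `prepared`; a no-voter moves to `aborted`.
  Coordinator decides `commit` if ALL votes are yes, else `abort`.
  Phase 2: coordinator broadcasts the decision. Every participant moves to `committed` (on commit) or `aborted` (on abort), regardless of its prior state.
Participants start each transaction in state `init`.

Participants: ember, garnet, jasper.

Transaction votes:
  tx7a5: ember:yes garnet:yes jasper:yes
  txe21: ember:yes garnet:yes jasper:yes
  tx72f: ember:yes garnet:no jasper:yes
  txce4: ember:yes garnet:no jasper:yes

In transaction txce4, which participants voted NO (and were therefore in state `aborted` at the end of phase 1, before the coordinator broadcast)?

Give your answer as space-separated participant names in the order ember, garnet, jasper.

Txn txce4 phase 1: ember yes -> prepared; garnet no -> aborted; jasper yes -> prepared

Answer: garnet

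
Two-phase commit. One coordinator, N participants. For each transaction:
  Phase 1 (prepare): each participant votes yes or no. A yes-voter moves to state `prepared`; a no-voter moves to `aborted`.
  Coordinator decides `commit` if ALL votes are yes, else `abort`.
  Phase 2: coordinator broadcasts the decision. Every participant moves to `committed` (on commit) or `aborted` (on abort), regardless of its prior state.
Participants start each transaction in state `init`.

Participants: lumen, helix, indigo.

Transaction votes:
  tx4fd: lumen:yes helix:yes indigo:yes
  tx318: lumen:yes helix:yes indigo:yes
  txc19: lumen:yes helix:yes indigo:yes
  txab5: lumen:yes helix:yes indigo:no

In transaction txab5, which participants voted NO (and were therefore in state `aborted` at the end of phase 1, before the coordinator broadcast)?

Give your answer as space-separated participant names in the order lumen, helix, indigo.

Txn txab5 phase 1: lumen yes -> prepared; helix yes -> prepared; indigo no -> aborted

Answer: indigo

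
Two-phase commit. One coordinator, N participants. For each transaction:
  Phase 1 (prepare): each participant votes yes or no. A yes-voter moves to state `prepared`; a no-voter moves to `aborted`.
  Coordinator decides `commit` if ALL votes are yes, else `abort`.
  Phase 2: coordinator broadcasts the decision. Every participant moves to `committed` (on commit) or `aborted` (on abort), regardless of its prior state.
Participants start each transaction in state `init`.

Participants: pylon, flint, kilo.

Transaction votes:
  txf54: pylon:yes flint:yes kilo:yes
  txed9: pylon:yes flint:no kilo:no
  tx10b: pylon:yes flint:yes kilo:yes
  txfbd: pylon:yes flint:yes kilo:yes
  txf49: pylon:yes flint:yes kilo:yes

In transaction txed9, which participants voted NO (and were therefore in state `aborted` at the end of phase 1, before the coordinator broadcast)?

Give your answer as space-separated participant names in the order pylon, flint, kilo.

Txn txed9 phase 1: pylon yes -> prepared; flint no -> aborted; kilo no -> aborted

Answer: flint kilo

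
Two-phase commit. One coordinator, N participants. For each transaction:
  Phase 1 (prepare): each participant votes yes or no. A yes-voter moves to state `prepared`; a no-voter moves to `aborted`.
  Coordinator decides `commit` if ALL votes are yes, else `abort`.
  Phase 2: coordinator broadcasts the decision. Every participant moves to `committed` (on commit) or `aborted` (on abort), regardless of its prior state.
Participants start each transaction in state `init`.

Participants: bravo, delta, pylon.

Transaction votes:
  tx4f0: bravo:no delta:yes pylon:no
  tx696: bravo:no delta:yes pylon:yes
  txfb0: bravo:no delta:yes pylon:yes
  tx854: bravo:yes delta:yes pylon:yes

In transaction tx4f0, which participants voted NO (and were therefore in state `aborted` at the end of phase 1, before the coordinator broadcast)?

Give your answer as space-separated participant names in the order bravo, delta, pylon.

Answer: bravo pylon

Derivation:
Txn tx4f0 phase 1: bravo no -> aborted; delta yes -> prepared; pylon no -> aborted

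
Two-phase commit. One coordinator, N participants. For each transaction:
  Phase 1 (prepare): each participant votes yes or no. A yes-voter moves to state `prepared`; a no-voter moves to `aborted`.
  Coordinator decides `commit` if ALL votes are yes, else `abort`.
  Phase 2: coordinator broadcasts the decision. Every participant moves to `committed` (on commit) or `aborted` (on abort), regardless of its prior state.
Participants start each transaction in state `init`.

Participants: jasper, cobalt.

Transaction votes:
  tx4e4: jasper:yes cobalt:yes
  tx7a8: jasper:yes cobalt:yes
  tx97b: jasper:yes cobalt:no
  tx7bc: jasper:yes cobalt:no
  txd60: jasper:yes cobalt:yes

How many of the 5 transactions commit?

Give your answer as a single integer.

Answer: 3

Derivation:
tx4e4: all yes -> commit (commits=1)
tx7a8: all yes -> commit (commits=2)
tx97b: no from cobalt -> abort (commits=2)
tx7bc: no from cobalt -> abort (commits=2)
txd60: all yes -> commit (commits=3)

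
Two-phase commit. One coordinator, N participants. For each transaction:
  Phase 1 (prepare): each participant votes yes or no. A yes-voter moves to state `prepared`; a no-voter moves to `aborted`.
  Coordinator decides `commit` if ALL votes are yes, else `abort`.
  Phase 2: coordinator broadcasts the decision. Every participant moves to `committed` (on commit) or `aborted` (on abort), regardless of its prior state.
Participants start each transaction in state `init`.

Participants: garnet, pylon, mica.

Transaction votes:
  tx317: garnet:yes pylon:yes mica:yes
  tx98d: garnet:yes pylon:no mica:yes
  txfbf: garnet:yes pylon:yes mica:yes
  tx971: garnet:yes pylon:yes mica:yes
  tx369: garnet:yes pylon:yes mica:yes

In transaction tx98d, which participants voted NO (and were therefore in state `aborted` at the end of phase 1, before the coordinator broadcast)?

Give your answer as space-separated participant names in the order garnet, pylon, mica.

Answer: pylon

Derivation:
Txn tx98d phase 1: garnet yes -> prepared; pylon no -> aborted; mica yes -> prepared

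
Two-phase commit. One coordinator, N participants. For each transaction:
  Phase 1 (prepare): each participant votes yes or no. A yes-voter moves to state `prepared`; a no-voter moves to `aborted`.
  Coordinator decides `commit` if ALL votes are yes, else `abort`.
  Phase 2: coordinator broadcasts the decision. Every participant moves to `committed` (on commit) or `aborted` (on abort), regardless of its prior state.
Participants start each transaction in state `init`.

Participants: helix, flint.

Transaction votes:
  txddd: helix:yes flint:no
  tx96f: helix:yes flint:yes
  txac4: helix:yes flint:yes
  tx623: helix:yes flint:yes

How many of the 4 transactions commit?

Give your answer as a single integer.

txddd: no from flint -> abort (commits=0)
tx96f: all yes -> commit (commits=1)
txac4: all yes -> commit (commits=2)
tx623: all yes -> commit (commits=3)

Answer: 3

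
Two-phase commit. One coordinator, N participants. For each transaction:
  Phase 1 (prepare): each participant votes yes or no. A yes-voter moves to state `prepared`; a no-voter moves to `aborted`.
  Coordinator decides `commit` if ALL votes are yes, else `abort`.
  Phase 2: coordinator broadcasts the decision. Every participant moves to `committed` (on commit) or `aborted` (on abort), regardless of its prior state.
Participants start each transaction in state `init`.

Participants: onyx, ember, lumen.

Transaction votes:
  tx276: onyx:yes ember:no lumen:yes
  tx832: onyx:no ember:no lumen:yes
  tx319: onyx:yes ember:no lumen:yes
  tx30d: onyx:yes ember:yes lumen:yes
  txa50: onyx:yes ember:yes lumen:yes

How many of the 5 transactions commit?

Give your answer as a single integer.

Answer: 2

Derivation:
tx276: no from ember -> abort (commits=0)
tx832: no from onyx, ember -> abort (commits=0)
tx319: no from ember -> abort (commits=0)
tx30d: all yes -> commit (commits=1)
txa50: all yes -> commit (commits=2)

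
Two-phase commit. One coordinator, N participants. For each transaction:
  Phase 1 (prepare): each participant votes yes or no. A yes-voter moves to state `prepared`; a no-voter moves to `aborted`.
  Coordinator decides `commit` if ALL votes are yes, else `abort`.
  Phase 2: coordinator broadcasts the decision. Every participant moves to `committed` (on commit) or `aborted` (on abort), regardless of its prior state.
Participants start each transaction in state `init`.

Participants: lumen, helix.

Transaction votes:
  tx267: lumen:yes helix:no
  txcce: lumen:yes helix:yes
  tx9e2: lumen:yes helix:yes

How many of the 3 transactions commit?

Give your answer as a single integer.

tx267: no from helix -> abort (commits=0)
txcce: all yes -> commit (commits=1)
tx9e2: all yes -> commit (commits=2)

Answer: 2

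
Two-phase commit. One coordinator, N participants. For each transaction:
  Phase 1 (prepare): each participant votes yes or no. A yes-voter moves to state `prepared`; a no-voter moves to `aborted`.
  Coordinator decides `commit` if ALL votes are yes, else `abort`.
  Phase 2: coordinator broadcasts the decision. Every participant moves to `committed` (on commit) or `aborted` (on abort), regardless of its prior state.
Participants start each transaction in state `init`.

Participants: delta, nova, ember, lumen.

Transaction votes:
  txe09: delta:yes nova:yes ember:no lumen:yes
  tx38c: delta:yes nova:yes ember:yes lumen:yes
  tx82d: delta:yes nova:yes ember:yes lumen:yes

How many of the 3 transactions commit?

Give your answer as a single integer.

txe09: no from ember -> abort (commits=0)
tx38c: all yes -> commit (commits=1)
tx82d: all yes -> commit (commits=2)

Answer: 2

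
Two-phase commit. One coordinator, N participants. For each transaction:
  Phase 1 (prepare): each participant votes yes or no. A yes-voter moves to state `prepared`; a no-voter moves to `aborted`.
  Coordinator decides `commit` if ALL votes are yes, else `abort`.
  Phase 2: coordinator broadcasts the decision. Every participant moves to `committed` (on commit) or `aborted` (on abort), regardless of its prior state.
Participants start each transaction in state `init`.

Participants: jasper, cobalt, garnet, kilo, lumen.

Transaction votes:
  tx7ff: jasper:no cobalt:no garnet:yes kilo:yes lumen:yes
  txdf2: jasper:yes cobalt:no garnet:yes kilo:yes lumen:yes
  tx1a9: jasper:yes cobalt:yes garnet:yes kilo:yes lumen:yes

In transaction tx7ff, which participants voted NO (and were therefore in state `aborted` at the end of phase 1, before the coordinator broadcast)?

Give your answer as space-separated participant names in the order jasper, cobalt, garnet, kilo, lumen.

Txn tx7ff phase 1: jasper no -> aborted; cobalt no -> aborted; garnet yes -> prepared; kilo yes -> prepared; lumen yes -> prepared

Answer: jasper cobalt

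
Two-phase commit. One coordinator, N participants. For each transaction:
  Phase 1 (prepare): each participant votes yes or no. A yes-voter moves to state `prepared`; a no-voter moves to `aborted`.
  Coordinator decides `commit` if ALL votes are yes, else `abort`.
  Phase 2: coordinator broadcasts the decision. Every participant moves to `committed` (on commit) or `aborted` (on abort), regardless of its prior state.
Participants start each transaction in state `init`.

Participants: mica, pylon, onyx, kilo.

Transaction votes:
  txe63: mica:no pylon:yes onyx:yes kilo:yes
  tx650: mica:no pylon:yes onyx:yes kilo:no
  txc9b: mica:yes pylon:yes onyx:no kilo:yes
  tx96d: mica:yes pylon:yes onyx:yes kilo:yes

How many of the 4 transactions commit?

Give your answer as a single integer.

txe63: no from mica -> abort (commits=0)
tx650: no from mica, kilo -> abort (commits=0)
txc9b: no from onyx -> abort (commits=0)
tx96d: all yes -> commit (commits=1)

Answer: 1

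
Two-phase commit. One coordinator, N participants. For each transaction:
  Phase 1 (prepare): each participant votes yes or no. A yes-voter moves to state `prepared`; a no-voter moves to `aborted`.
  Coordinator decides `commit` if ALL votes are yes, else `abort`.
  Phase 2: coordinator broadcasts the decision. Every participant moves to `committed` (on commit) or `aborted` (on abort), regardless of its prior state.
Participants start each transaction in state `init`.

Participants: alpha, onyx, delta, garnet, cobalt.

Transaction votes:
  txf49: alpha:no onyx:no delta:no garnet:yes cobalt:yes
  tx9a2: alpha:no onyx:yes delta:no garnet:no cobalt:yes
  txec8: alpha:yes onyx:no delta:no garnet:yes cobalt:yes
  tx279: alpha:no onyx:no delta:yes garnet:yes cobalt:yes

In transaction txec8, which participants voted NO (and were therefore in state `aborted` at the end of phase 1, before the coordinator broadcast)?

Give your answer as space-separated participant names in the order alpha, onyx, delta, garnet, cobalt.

Txn txec8 phase 1: alpha yes -> prepared; onyx no -> aborted; delta no -> aborted; garnet yes -> prepared; cobalt yes -> prepared

Answer: onyx delta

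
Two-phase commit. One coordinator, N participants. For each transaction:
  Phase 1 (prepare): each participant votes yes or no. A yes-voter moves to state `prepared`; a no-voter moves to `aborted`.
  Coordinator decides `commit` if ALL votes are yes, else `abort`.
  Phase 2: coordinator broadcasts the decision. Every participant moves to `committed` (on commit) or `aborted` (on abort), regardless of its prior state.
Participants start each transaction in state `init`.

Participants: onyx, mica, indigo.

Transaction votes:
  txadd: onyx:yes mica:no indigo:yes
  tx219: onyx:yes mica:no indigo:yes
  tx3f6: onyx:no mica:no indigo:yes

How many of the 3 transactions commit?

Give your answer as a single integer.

Answer: 0

Derivation:
txadd: no from mica -> abort (commits=0)
tx219: no from mica -> abort (commits=0)
tx3f6: no from onyx, mica -> abort (commits=0)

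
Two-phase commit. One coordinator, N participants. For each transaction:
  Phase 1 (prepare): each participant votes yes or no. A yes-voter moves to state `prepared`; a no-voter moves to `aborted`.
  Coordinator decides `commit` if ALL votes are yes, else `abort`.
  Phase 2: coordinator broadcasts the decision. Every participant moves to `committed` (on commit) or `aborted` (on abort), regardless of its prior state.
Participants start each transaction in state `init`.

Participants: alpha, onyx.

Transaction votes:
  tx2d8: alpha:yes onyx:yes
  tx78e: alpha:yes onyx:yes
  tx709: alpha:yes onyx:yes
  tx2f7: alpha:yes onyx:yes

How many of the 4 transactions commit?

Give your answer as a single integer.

tx2d8: all yes -> commit (commits=1)
tx78e: all yes -> commit (commits=2)
tx709: all yes -> commit (commits=3)
tx2f7: all yes -> commit (commits=4)

Answer: 4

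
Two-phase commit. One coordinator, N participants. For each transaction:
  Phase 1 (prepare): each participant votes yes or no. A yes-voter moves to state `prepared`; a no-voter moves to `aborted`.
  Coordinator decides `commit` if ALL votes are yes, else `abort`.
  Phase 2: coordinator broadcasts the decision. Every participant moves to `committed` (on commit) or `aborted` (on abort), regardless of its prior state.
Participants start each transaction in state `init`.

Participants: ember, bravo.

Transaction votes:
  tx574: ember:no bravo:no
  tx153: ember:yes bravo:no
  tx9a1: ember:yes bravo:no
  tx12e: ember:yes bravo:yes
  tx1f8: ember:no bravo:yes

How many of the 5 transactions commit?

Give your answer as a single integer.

tx574: no from ember, bravo -> abort (commits=0)
tx153: no from bravo -> abort (commits=0)
tx9a1: no from bravo -> abort (commits=0)
tx12e: all yes -> commit (commits=1)
tx1f8: no from ember -> abort (commits=1)

Answer: 1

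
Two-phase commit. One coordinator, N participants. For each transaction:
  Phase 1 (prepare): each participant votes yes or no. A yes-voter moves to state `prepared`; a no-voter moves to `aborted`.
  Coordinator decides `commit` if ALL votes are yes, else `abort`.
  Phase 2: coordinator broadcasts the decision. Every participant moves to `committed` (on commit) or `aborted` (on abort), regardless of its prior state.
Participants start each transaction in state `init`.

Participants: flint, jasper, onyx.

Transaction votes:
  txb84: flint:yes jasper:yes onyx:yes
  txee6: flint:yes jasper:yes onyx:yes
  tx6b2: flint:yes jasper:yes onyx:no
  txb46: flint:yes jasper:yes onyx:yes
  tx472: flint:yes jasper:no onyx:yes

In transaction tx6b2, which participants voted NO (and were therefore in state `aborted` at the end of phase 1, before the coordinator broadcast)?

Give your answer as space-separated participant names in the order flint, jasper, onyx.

Txn tx6b2 phase 1: flint yes -> prepared; jasper yes -> prepared; onyx no -> aborted

Answer: onyx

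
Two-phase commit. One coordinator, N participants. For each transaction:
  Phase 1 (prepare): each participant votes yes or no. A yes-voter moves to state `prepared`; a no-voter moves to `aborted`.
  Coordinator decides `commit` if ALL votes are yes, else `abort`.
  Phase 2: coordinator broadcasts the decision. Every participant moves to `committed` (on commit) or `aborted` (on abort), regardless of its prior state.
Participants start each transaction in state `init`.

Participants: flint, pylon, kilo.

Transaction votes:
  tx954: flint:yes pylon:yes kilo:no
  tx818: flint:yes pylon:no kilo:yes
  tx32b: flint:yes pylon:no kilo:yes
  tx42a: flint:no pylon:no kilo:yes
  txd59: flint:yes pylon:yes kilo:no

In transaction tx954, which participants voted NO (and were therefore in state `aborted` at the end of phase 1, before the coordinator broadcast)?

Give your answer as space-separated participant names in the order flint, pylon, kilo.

Txn tx954 phase 1: flint yes -> prepared; pylon yes -> prepared; kilo no -> aborted

Answer: kilo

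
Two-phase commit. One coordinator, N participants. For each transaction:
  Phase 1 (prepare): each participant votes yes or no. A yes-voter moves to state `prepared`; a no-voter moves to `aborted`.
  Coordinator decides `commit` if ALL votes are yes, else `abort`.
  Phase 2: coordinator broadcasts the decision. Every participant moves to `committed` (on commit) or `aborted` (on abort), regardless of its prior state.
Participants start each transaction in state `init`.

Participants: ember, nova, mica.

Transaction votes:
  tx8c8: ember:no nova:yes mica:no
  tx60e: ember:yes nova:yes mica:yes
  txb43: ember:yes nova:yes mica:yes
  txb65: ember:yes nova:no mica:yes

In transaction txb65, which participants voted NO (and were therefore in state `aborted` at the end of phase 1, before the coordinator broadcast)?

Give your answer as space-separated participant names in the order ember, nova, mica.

Answer: nova

Derivation:
Txn txb65 phase 1: ember yes -> prepared; nova no -> aborted; mica yes -> prepared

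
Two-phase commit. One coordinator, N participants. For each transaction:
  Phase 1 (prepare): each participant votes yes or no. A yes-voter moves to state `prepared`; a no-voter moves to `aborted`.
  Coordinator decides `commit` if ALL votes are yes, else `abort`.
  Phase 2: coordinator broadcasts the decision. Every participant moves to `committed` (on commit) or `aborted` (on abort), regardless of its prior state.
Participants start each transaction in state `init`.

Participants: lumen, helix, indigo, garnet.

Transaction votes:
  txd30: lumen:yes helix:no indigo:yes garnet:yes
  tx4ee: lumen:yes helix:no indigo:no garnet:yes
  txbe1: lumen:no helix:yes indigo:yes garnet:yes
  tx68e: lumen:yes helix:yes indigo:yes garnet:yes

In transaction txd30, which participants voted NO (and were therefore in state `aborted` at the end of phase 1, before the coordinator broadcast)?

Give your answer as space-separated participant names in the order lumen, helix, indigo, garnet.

Txn txd30 phase 1: lumen yes -> prepared; helix no -> aborted; indigo yes -> prepared; garnet yes -> prepared

Answer: helix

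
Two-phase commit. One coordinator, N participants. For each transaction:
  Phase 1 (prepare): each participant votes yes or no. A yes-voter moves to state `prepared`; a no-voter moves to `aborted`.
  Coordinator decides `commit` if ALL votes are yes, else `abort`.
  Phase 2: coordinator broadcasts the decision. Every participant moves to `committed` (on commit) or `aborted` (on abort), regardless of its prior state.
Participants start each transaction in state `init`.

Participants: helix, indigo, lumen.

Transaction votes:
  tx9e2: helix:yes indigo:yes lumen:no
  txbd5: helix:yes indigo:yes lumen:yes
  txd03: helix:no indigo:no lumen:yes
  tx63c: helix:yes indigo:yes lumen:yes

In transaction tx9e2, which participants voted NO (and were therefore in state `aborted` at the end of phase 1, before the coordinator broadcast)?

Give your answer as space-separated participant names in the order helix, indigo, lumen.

Txn tx9e2 phase 1: helix yes -> prepared; indigo yes -> prepared; lumen no -> aborted

Answer: lumen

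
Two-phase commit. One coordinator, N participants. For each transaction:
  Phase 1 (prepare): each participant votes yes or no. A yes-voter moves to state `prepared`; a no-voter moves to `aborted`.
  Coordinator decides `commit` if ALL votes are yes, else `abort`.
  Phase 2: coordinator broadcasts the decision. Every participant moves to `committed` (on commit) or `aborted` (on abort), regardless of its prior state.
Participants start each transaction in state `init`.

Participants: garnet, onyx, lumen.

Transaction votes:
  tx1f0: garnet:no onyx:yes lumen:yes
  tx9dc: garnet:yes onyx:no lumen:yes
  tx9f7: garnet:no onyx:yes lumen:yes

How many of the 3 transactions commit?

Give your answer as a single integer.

tx1f0: no from garnet -> abort (commits=0)
tx9dc: no from onyx -> abort (commits=0)
tx9f7: no from garnet -> abort (commits=0)

Answer: 0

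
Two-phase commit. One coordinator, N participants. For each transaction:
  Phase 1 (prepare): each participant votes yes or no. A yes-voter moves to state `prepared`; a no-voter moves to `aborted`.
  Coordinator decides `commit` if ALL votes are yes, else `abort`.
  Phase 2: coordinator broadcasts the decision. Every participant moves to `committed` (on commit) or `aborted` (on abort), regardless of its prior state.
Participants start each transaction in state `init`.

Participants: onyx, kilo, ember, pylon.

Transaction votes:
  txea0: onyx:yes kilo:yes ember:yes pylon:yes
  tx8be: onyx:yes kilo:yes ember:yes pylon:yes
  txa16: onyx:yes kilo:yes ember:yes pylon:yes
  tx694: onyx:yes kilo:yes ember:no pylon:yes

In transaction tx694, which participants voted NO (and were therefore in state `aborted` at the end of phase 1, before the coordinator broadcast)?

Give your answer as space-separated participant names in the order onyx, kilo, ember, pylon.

Answer: ember

Derivation:
Txn tx694 phase 1: onyx yes -> prepared; kilo yes -> prepared; ember no -> aborted; pylon yes -> prepared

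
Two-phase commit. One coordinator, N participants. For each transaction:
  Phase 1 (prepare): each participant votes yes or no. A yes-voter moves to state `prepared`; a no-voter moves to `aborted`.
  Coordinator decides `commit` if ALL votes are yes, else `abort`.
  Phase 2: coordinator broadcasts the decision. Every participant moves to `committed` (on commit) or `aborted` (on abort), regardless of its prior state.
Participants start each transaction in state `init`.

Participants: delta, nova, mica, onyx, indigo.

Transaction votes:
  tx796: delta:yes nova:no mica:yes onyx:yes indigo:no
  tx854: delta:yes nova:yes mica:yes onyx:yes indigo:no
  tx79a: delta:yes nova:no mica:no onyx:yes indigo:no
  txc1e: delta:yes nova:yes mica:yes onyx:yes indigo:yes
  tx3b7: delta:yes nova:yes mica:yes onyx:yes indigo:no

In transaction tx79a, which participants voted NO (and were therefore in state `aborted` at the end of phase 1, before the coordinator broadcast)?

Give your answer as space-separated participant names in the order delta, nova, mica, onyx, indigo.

Txn tx79a phase 1: delta yes -> prepared; nova no -> aborted; mica no -> aborted; onyx yes -> prepared; indigo no -> aborted

Answer: nova mica indigo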